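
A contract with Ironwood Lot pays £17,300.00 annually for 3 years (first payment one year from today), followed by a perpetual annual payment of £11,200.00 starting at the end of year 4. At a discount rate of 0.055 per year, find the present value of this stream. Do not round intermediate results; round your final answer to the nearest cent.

£220093.76

PV of 3-year annuity: £17,300.00 × [1 − (1+0.055)^−3] / 0.055 = 46674.24745
Perpetuity value at year 3: £11,200.00 / 0.055 = 203636.36364
PV of perpetuity: 203636.36364 / (1+0.055)^3 = 173419.50980
Total PV = 46674.24745 + 173419.50980 = 220093.75725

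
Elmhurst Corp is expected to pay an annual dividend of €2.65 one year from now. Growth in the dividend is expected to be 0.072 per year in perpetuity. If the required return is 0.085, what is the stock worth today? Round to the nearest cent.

€203.85

Growing perpetuity: P = D₁ / (r − g) = €2.6500 / (0.085 − 0.072) = €203.85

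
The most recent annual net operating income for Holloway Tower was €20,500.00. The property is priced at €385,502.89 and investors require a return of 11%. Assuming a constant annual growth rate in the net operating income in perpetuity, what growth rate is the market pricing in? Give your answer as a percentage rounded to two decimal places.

P = D₀(1+g)/(r−g) ⇒ P(r−g) = D₀(1+g) ⇒ g(P+D₀) = P·r − D₀
g = (P·r − D₀)/(P + D₀) = (€385,502.89×0.11 − €20,500.00) / (€385,502.89 + €20,500.00) = 0.053954

5.40%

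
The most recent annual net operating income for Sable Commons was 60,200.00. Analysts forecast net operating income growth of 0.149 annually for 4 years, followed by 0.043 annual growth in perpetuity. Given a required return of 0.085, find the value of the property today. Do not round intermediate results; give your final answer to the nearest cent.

D_1 = 69169.80000
D_2 = 79476.10020
D_3 = 91318.03913
D_4 = 104924.42696
Terminal value at year 4: TV = D_4×(1+g_2)/(r−g_2) = 109436.17732/0.042 = 2605623.26951
P_0 = D_1/(1+r)^1 + D_2/(1+r)^2 + D_3/(1+r)^3 + D_4/(1+r)^4 + TV/(1+r)^4
    = 63750.96774 + 67511.39349 + 71493.63237 + 75710.76829 + 1880150.74577 = 2158617.50765

2158617.51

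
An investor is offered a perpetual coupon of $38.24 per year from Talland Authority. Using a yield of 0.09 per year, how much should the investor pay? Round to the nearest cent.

$424.89

Level perpetuity: PV = C / r = $38.24 / 0.09 = $424.89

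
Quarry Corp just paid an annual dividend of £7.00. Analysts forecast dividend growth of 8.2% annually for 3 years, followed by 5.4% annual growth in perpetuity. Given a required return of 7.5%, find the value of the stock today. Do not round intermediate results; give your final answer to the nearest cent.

D_1 = 7.57400
D_2 = 8.19507
D_3 = 8.86706
Terminal value at year 3: TV = D_3×(1+g_2)/(r−g_2) = 9.34589/0.021 = 445.04214
P_0 = D_1/(1+r)^1 + D_2/(1+r)^2 + D_3/(1+r)^3 + TV/(1+r)^3
    = 7.04558 + 7.09146 + 7.13764 + 358.24138 = 379.51605

£379.52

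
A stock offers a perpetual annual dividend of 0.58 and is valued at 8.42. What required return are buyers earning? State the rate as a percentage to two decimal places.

6.89%

P = C/r ⇒ r = C/P = 0.58/8.42 = 0.068884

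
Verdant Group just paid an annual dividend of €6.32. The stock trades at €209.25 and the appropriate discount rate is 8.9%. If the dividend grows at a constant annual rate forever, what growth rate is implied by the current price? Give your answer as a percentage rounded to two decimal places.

P = D₀(1+g)/(r−g) ⇒ P(r−g) = D₀(1+g) ⇒ g(P+D₀) = P·r − D₀
g = (P·r − D₀)/(P + D₀) = (€209.25×0.089 − €6.32) / (€209.25 + €6.32) = 0.057073

5.71%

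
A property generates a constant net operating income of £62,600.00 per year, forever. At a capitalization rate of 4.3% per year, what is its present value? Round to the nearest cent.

£1455813.95

Level perpetuity: PV = C / r = £62,600.00 / 0.043 = £1,455,813.95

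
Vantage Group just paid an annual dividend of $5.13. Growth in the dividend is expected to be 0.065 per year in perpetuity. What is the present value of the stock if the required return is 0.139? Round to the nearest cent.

D₁ = D₀ × (1 + g) = $5.13 × 1.065 = $5.4635
Growing perpetuity: P = D₁ / (r − g) = $5.4635 / (0.139 − 0.065) = $73.83

$73.83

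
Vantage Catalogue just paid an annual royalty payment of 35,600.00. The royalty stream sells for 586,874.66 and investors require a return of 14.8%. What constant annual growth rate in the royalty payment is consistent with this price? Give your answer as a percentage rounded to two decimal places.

8.23%

P = D₀(1+g)/(r−g) ⇒ P(r−g) = D₀(1+g) ⇒ g(P+D₀) = P·r − D₀
g = (P·r − D₀)/(P + D₀) = (586,874.66×0.148 − 35,600.00) / (586,874.66 + 35,600.00) = 0.082345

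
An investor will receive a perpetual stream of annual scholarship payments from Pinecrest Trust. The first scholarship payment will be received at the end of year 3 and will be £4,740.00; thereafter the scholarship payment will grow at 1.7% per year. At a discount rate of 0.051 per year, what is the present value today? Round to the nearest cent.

£126210.07

Value at end of year 2: C₁ / (r − g) = £4,740.00 / (0.051 − 0.017) = £139,411.7647
Discount to today: PV = £139,411.7647 / (1 + 0.051)^2 = £139,411.7647 / 1.104601 = £126,210.07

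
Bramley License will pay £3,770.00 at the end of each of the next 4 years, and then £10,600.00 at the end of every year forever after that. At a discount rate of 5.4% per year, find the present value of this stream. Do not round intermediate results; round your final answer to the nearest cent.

PV of 4-year annuity: £3,770.00 × [1 − (1+0.054)^−4] / 0.054 = 13244.94922
Perpetuity value at year 4: £10,600.00 / 0.054 = 196296.29630
PV of perpetuity: 196296.29630 / (1+0.054)^4 = 159055.85551
Total PV = 13244.94922 + 159055.85551 = 172300.80473

£172300.80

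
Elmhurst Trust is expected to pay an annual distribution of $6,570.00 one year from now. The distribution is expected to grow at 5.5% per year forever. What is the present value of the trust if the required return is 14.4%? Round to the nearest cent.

$73820.22

Growing perpetuity: P = D₁ / (r − g) = $6,570.0000 / (0.144 − 0.055) = $73,820.22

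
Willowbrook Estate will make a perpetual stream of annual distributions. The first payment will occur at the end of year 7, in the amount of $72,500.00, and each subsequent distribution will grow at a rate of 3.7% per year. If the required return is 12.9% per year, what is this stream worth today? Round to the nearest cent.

$380527.92

Value at end of year 6: C₁ / (r − g) = $72,500.00 / (0.129 − 0.037) = $788,043.4783
Discount to today: PV = $788,043.4783 / (1 + 0.129)^6 = $788,043.4783 / 2.070922 = $380,527.92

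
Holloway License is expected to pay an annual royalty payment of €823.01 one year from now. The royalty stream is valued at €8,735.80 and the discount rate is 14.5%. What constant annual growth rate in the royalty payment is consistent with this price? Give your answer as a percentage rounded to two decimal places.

P = D₁/(r−g) ⇒ g = r − D₁/P = 0.145 − €823.01/€8,735.80 = 0.050789

5.08%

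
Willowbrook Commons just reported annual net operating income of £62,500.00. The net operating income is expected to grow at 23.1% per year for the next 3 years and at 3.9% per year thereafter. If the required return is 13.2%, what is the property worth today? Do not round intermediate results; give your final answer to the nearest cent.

D_1 = 76937.50000
D_2 = 94710.06250
D_3 = 116588.08694
Terminal value at year 3: TV = D_3×(1+g_2)/(r−g_2) = 121135.02233/0.093 = 1302527.12181
P_0 = D_1/(1+r)^1 + D_2/(1+r)^2 + D_3/(1+r)^3 + TV/(1+r)^3
    = 67965.98940 + 73910.01144 + 80373.87286 + 897940.36459 = 1120190.23829

£1120190.24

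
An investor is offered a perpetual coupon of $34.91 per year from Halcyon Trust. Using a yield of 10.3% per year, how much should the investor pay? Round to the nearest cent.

Level perpetuity: PV = C / r = $34.91 / 0.103 = $338.93

$338.93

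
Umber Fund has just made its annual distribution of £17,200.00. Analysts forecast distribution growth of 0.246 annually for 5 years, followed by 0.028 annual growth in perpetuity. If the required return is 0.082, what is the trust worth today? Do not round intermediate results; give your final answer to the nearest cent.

D_1 = 21431.20000
D_2 = 26703.27520
D_3 = 33272.28090
D_4 = 41457.26200
D_5 = 51655.74845
Terminal value at year 5: TV = D_5×(1+g_2)/(r−g_2) = 53102.10941/0.054 = 983372.39647
P_0 = D_1/(1+r)^1 + D_2/(1+r)^2 + D_3/(1+r)^3 + D_4/(1+r)^4 + D_5/(1+r)^5 + TV/(1+r)^5
    = 19807.02403 + 22809.19773 + 26266.41439 + 30247.64540 + 34832.31624 + 663104.09439 = 797066.69218

£797066.69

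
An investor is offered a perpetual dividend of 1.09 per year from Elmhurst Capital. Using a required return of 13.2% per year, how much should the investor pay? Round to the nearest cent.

8.26

Level perpetuity: PV = C / r = 1.09 / 0.132 = 8.26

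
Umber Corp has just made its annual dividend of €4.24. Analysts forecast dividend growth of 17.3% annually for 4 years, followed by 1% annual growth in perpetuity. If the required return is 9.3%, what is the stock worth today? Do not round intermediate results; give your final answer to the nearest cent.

€88.74

D_1 = 4.97352
D_2 = 5.83394
D_3 = 6.84321
D_4 = 8.02709
Terminal value at year 4: TV = D_4×(1+g_2)/(r−g_2) = 8.10736/0.083 = 97.67900
P_0 = D_1/(1+r)^1 + D_2/(1+r)^2 + D_3/(1+r)^3 + D_4/(1+r)^4 + TV/(1+r)^4
    = 4.55034 + 4.88339 + 5.24082 + 5.62441 + 68.44166 = 88.74063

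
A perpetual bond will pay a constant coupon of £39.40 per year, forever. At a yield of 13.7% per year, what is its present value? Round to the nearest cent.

£287.59

Level perpetuity: PV = C / r = £39.40 / 0.137 = £287.59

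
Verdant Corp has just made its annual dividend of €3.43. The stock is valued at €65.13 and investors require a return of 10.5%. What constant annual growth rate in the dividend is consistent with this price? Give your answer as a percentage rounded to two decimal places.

4.97%

P = D₀(1+g)/(r−g) ⇒ P(r−g) = D₀(1+g) ⇒ g(P+D₀) = P·r − D₀
g = (P·r − D₀)/(P + D₀) = (€65.13×0.105 − €3.43) / (€65.13 + €3.43) = 0.049718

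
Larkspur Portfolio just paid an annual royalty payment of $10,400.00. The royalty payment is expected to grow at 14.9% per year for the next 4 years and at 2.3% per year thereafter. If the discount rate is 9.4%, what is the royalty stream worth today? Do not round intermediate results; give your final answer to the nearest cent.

$229429.45

D_1 = 11949.60000
D_2 = 13730.09040
D_3 = 15775.87387
D_4 = 18126.47908
Terminal value at year 4: TV = D_4×(1+g_2)/(r−g_2) = 18543.38809/0.071 = 261174.48021
P_0 = D_1/(1+r)^1 + D_2/(1+r)^2 + D_3/(1+r)^3 + D_4/(1+r)^4 + TV/(1+r)^4
    = 10922.85192 + 11471.98981 + 12048.73519 + 12654.47599 + 182331.39346 = 229429.44637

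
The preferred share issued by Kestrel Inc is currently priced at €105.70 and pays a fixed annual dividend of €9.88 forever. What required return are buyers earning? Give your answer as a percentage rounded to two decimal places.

P = C/r ⇒ r = C/P = €9.88/€105.70 = 0.093472

9.35%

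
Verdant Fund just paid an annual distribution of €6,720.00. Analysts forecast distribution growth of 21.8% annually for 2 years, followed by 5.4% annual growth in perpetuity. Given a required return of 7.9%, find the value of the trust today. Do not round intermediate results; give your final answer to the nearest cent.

€377160.53

D_1 = 8184.96000
D_2 = 9969.28128
Terminal value at year 2: TV = D_2×(1+g_2)/(r−g_2) = 10507.62247/0.025 = 420304.89876
P_0 = D_1/(1+r)^1 + D_2/(1+r)^2 + TV/(1+r)^2
    = 7585.69045 + 8562.90174 + 361011.93719 = 377160.52938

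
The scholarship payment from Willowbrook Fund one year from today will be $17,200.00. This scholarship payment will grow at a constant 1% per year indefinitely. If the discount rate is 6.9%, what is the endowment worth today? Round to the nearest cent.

$291525.42

Growing perpetuity: P = D₁ / (r − g) = $17,200.0000 / (0.069 − 0.01) = $291,525.42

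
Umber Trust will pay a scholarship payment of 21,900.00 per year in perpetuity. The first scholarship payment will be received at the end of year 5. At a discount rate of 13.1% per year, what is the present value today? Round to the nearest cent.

Value at end of year 4: C / r = 21,900.00 / 0.131 = 167,175.5725
Discount to today: PV = 167,175.5725 / (1 + 0.131)^4 = 167,175.5725 / 1.636253 = 102,169.77

102169.77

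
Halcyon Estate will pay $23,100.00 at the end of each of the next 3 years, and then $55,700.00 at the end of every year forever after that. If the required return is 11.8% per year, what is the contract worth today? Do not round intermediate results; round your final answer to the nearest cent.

$393464.31

PV of 3-year annuity: $23,100.00 × [1 − (1+0.118)^−3] / 0.118 = 55673.54195
Perpetuity value at year 3: $55,700.00 / 0.118 = 472033.89831
PV of perpetuity: 472033.89831 / (1+0.118)^3 = 337790.76902
Total PV = 55673.54195 + 337790.76902 = 393464.31097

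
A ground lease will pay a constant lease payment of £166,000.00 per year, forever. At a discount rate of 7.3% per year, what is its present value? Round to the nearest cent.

£2273972.60

Level perpetuity: PV = C / r = £166,000.00 / 0.073 = £2,273,972.60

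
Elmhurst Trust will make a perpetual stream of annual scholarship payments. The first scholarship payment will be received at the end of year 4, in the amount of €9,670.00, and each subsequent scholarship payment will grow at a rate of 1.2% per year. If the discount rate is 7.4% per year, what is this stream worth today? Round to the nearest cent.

€125898.90

Value at end of year 3: C₁ / (r − g) = €9,670.00 / (0.074 − 0.012) = €155,967.7419
Discount to today: PV = €155,967.7419 / (1 + 0.074)^3 = €155,967.7419 / 1.238833 = €125,898.90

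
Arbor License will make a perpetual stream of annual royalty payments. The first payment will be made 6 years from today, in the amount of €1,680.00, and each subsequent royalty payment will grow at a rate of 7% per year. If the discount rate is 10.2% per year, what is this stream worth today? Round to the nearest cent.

Value at end of year 5: C₁ / (r − g) = €1,680.00 / (0.102 − 0.07) = €52,500.0000
Discount to today: PV = €52,500.0000 / (1 + 0.102)^5 = €52,500.0000 / 1.625204 = €32,303.63

€32303.63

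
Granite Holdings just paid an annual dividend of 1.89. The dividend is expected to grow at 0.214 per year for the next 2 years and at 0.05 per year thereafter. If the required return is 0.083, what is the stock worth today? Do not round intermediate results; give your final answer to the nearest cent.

80.06

D_1 = 2.29446
D_2 = 2.78547
Terminal value at year 2: TV = D_2×(1+g_2)/(r−g_2) = 2.92475/0.033 = 88.62873
P_0 = D_1/(1+r)^1 + D_2/(1+r)^2 + TV/(1+r)^2
    = 2.11861 + 2.37488 + 75.56447 = 80.05797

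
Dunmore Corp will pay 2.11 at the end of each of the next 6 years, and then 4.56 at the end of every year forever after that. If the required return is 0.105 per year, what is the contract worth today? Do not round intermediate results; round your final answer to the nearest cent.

PV of 6-year annuity: 2.11 × [1 − (1+0.105)^−6] / 0.105 = 9.05650
Perpetuity value at year 6: 4.56 / 0.105 = 43.42857
PV of perpetuity: 43.42857 / (1+0.105)^6 = 23.85623
Total PV = 9.05650 + 23.85623 = 32.91273

32.91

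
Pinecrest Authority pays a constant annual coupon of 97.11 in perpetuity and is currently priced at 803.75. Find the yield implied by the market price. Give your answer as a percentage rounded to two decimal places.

12.08%

P = C/r ⇒ r = C/P = 97.11/803.75 = 0.120821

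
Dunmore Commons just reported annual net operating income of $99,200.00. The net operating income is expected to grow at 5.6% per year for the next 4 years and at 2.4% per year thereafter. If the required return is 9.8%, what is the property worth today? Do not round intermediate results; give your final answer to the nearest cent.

$1534706.08

D_1 = 104755.20000
D_2 = 110621.49120
D_3 = 116816.29471
D_4 = 123358.00721
Terminal value at year 4: TV = D_4×(1+g_2)/(r−g_2) = 126318.59938/0.074 = 1707008.09978
P_0 = D_1/(1+r)^1 + D_2/(1+r)^2 + D_3/(1+r)^3 + D_4/(1+r)^4 + TV/(1+r)^4
    = 95405.46448 + 91756.07513 + 88246.27991 + 84870.73914 + 1174427.52546 = 1534706.08411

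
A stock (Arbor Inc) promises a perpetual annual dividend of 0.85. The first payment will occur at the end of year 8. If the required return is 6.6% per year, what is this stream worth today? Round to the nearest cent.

8.23

Value at end of year 7: C / r = 0.85 / 0.066 = 12.8788
Discount to today: PV = 12.8788 / (1 + 0.066)^7 = 12.8788 / 1.564229 = 8.23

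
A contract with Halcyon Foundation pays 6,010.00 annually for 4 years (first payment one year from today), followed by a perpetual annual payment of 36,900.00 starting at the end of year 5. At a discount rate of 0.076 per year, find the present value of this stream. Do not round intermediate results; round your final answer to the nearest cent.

PV of 4-year annuity: 6,010.00 × [1 − (1+0.076)^−4] / 0.076 = 20084.41073
Perpetuity value at year 4: 36,900.00 / 0.076 = 485526.31579
PV of perpetuity: 485526.31579 / (1+0.076)^4 = 362212.71248
Total PV = 20084.41073 + 362212.71248 = 382297.12321

382297.12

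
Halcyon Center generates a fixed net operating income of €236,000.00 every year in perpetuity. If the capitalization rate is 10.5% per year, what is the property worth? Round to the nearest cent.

€2247619.05

Level perpetuity: PV = C / r = €236,000.00 / 0.105 = €2,247,619.05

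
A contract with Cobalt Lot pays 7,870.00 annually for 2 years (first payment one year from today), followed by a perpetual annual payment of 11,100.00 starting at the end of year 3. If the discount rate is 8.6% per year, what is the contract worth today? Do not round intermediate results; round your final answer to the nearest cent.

PV of 2-year annuity: 7,870.00 × [1 − (1+0.086)^−2] / 0.086 = 13919.68431
Perpetuity value at year 2: 11,100.00 / 0.086 = 129069.76744
PV of perpetuity: 129069.76744 / (1+0.086)^2 = 109437.17584
Total PV = 13919.68431 + 109437.17584 = 123356.86016

123356.86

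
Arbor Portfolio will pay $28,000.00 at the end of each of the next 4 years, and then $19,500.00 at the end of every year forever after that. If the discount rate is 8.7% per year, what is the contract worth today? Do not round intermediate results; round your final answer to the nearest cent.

$251857.86

PV of 4-year annuity: $28,000.00 × [1 − (1+0.087)^−4] / 0.087 = 91312.71540
Perpetuity value at year 4: $19,500.00 / 0.087 = 224137.93103
PV of perpetuity: 224137.93103 / (1+0.087)^4 = 160545.14710
Total PV = 91312.71540 + 160545.14710 = 251857.86249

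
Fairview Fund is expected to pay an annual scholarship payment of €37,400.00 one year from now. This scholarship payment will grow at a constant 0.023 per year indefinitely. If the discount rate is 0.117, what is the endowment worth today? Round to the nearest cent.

€397872.34

Growing perpetuity: P = D₁ / (r − g) = €37,400.0000 / (0.117 − 0.023) = €397,872.34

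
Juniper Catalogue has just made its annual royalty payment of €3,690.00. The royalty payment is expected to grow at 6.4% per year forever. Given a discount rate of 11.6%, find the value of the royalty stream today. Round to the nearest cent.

€75503.08

D₁ = D₀ × (1 + g) = €3,690.00 × 1.064 = €3,926.1600
Growing perpetuity: P = D₁ / (r − g) = €3,926.1600 / (0.116 − 0.064) = €75,503.08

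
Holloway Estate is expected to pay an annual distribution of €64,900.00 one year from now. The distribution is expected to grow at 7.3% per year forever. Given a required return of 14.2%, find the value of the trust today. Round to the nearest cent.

Growing perpetuity: P = D₁ / (r − g) = €64,900.0000 / (0.142 − 0.073) = €940,579.71

€940579.71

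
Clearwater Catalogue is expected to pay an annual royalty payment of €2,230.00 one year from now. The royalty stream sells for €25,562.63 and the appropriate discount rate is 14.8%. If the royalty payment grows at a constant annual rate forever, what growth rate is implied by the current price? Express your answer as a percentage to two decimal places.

P = D₁/(r−g) ⇒ g = r − D₁/P = 0.148 − €2,230.00/€25,562.63 = 0.060763

6.08%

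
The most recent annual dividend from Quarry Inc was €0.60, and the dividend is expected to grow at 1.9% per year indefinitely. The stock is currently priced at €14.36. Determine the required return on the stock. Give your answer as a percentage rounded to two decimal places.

6.16%

D₁ = €0.60 × 1.019 = €0.6114
P = D₁/(r − g) ⇒ r = D₁/P + g = €0.6114/€14.36 + 0.019 = 0.042577 + 0.019 = 0.061577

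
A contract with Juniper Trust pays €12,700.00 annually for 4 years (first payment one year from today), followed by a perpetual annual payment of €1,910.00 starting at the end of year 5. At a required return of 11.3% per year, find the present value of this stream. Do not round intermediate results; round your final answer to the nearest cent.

€50164.75

PV of 4-year annuity: €12,700.00 × [1 − (1+0.113)^−4] / 0.113 = 39150.00711
Perpetuity value at year 4: €1,910.00 / 0.113 = 16902.65487
PV of perpetuity: 16902.65487 / (1+0.113)^4 = 11014.74041
Total PV = 39150.00711 + 11014.74041 = 50164.74753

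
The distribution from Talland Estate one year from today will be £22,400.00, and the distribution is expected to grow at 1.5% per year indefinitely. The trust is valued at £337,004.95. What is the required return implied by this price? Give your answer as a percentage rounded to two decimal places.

8.15%

P = D₁/(r − g) ⇒ r = D₁/P + g = £22,400.0000/£337,004.95 + 0.015 = 0.066468 + 0.015 = 0.081468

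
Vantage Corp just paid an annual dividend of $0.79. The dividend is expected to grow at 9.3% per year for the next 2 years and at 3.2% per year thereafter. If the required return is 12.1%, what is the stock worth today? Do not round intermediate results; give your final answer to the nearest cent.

$10.23

D_1 = 0.86347
D_2 = 0.94377
Terminal value at year 2: TV = D_2×(1+g_2)/(r−g_2) = 0.97397/0.089 = 10.94352
P_0 = D_1/(1+r)^1 + D_2/(1+r)^2 + TV/(1+r)^2
    = 0.77027 + 0.75103 + 8.70855 = 10.22985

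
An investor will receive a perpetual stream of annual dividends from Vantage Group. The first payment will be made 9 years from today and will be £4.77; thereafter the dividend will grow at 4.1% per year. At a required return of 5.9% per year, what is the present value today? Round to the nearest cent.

£167.52

Value at end of year 8: C₁ / (r − g) = £4.77 / (0.059 − 0.041) = £265.0000
Discount to today: PV = £265.0000 / (1 + 0.059)^8 = £265.0000 / 1.581859 = £167.52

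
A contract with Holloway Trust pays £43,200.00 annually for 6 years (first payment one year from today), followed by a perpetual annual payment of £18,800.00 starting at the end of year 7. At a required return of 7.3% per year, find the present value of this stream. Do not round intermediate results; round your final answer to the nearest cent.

PV of 6-year annuity: £43,200.00 × [1 − (1+0.073)^−6] / 0.073 = 204021.22532
Perpetuity value at year 6: £18,800.00 / 0.073 = 257534.24658
PV of perpetuity: 257534.24658 / (1+0.073)^6 = 168747.23185
Total PV = 204021.22532 + 168747.23185 = 372768.45717

£372768.46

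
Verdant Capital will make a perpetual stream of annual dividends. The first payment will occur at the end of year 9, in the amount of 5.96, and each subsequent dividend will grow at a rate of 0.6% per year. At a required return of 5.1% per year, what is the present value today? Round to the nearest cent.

Value at end of year 8: C₁ / (r − g) = 5.96 / (0.051 − 0.006) = 132.4444
Discount to today: PV = 132.4444 / (1 + 0.051)^8 = 132.4444 / 1.488750 = 88.96

88.96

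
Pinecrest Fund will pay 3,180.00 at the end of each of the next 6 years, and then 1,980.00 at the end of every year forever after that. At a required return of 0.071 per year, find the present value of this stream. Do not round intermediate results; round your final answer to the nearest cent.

PV of 6-year annuity: 3,180.00 × [1 − (1+0.071)^−6] / 0.071 = 15110.91582
Perpetuity value at year 6: 1,980.00 / 0.071 = 27887.32394
PV of perpetuity: 27887.32394 / (1+0.071)^6 = 18478.64051
Total PV = 15110.91582 + 18478.64051 = 33589.55633

33589.56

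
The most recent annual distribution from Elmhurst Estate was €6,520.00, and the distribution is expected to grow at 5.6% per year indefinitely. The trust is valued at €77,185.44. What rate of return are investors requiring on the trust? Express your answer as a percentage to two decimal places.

D₁ = €6,520.00 × 1.056 = €6,885.1200
P = D₁/(r − g) ⇒ r = D₁/P + g = €6,885.1200/€77,185.44 + 0.056 = 0.089202 + 0.056 = 0.145202

14.52%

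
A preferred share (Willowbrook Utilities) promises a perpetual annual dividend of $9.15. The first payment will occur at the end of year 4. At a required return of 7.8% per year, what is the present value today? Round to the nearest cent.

$93.64

Value at end of year 3: C / r = $9.15 / 0.078 = $117.3077
Discount to today: PV = $117.3077 / (1 + 0.078)^3 = $117.3077 / 1.252727 = $93.64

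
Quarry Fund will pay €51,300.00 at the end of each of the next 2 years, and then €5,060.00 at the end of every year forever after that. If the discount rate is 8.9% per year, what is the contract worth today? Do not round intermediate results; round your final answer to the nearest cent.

PV of 2-year annuity: €51,300.00 × [1 − (1+0.089)^−2] / 0.089 = 90364.95686
Perpetuity value at year 2: €5,060.00 / 0.089 = 56853.93258
PV of perpetuity: 56853.93258 / (1+0.089)^2 = 47940.74191
Total PV = 90364.95686 + 47940.74191 = 138305.69876

€138305.70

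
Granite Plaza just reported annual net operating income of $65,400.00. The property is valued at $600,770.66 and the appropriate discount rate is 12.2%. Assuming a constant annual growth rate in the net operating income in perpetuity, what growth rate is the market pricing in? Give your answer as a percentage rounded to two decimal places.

P = D₀(1+g)/(r−g) ⇒ P(r−g) = D₀(1+g) ⇒ g(P+D₀) = P·r − D₀
g = (P·r − D₀)/(P + D₀) = ($600,770.66×0.122 − $65,400.00) / ($600,770.66 + $65,400.00) = 0.011850

1.18%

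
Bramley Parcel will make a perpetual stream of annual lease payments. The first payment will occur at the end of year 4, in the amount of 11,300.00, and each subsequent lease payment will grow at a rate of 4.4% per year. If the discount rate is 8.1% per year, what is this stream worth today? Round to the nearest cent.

Value at end of year 3: C₁ / (r − g) = 11,300.00 / (0.081 − 0.044) = 305,405.4054
Discount to today: PV = 305,405.4054 / (1 + 0.081)^3 = 305,405.4054 / 1.263214 = 241,768.46

241768.46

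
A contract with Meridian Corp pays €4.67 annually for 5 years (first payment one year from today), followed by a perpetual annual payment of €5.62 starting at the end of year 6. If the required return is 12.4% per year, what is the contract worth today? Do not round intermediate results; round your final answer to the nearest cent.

PV of 5-year annuity: €4.67 × [1 − (1+0.124)^−5] / 0.124 = 16.66882
Perpetuity value at year 5: €5.62 / 0.124 = 45.32258
PV of perpetuity: 45.32258 / (1+0.124)^5 = 25.26289
Total PV = 16.66882 + 25.26289 = 41.93171

€41.93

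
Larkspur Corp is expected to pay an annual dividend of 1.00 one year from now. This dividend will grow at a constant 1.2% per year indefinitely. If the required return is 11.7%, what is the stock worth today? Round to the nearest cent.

9.52

Growing perpetuity: P = D₁ / (r − g) = 1.0000 / (0.117 − 0.012) = 9.52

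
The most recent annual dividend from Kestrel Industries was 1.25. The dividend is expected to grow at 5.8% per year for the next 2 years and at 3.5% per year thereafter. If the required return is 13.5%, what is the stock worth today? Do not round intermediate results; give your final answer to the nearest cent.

D_1 = 1.32250
D_2 = 1.39921
Terminal value at year 2: TV = D_2×(1+g_2)/(r−g_2) = 1.44818/0.1 = 14.48177
P_0 = D_1/(1+r)^1 + D_2/(1+r)^2 + TV/(1+r)^2
    = 1.16520 + 1.08615 + 11.24165 = 13.49300

13.49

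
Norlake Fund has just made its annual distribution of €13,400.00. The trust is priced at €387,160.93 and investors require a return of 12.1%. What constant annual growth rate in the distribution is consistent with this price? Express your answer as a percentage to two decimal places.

8.35%

P = D₀(1+g)/(r−g) ⇒ P(r−g) = D₀(1+g) ⇒ g(P+D₀) = P·r − D₀
g = (P·r − D₀)/(P + D₀) = (€387,160.93×0.121 − €13,400.00) / (€387,160.93 + €13,400.00) = 0.083499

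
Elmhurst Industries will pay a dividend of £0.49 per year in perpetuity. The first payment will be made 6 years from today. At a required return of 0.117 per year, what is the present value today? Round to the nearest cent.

Value at end of year 5: C / r = £0.49 / 0.117 = £4.1880
Discount to today: PV = £4.1880 / (1 + 0.117)^5 = £4.1880 / 1.738865 = £2.41

£2.41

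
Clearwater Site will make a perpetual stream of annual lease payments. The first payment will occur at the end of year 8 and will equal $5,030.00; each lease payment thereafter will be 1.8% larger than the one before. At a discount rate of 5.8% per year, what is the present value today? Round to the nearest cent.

$84743.88

Value at end of year 7: C₁ / (r − g) = $5,030.00 / (0.058 − 0.018) = $125,750.0000
Discount to today: PV = $125,750.0000 / (1 + 0.058)^7 = $125,750.0000 / 1.483883 = $84,743.88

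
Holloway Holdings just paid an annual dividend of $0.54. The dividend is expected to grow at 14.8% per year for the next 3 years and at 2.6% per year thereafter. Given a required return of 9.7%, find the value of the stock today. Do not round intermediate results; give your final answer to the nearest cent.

$10.72

D_1 = 0.61992
D_2 = 0.71167
D_3 = 0.81700
Terminal value at year 3: TV = D_3×(1+g_2)/(r−g_2) = 0.83824/0.071 = 11.80615
P_0 = D_1/(1+r)^1 + D_2/(1+r)^2 + D_3/(1+r)^3 + TV/(1+r)^3
    = 0.56510 + 0.59138 + 0.61887 + 8.94311 = 10.71846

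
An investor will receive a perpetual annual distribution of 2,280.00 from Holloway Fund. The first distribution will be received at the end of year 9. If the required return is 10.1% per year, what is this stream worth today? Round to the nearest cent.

10454.78

Value at end of year 8: C / r = 2,280.00 / 0.101 = 22,574.2574
Discount to today: PV = 22,574.2574 / (1 + 0.101)^8 = 22,574.2574 / 2.159228 = 10,454.78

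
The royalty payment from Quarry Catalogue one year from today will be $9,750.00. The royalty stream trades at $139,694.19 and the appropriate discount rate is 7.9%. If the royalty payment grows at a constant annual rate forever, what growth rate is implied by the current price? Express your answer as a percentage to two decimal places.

P = D₁/(r−g) ⇒ g = r − D₁/P = 0.079 − $9,750.00/$139,694.19 = 0.009205

0.92%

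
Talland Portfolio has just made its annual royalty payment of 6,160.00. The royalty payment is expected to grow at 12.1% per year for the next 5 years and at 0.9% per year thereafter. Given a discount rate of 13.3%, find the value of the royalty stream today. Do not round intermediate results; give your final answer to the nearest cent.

77360.79

D_1 = 6905.36000
D_2 = 7740.90856
D_3 = 8677.55850
D_4 = 9727.54307
D_5 = 10904.57579
Terminal value at year 5: TV = D_5×(1+g_2)/(r−g_2) = 11002.71697/0.124 = 88731.58845
P_0 = D_1/(1+r)^1 + D_2/(1+r)^2 + D_3/(1+r)^3 + D_4/(1+r)^4 + D_5/(1+r)^5 + TV/(1+r)^5
    = 6094.75728 + 6030.20557 + 5966.33755 + 5903.14598 + 5840.62369 + 47525.72021 = 77360.79028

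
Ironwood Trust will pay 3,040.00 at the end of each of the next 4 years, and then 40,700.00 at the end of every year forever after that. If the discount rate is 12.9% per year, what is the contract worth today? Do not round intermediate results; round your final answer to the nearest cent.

203252.14

PV of 4-year annuity: 3,040.00 × [1 − (1+0.129)^−4] / 0.129 = 9061.21302
Perpetuity value at year 4: 40,700.00 / 0.129 = 315503.87597
PV of perpetuity: 315503.87597 / (1+0.129)^4 = 194190.92535
Total PV = 9061.21302 + 194190.92535 = 203252.13837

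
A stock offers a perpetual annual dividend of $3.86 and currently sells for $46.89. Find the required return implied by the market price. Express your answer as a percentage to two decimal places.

P = C/r ⇒ r = C/P = $3.86/$46.89 = 0.082320

8.23%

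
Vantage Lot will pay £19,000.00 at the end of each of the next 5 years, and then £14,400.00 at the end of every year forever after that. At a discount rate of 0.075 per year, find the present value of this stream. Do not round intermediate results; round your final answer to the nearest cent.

PV of 5-year annuity: £19,000.00 × [1 − (1+0.075)^−5] / 0.075 = 76871.81314
Perpetuity value at year 5: £14,400.00 / 0.075 = 192000.00000
PV of perpetuity: 192000.00000 / (1+0.075)^5 = 133739.25741
Total PV = 76871.81314 + 133739.25741 = 210611.07055

£210611.07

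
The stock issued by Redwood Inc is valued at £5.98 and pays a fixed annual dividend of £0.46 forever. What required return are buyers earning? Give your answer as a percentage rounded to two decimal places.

P = C/r ⇒ r = C/P = £0.46/£5.98 = 0.076923

7.69%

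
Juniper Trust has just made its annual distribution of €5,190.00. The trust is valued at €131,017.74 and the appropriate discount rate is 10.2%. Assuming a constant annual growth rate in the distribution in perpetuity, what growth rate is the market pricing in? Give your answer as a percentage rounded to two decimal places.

P = D₀(1+g)/(r−g) ⇒ P(r−g) = D₀(1+g) ⇒ g(P+D₀) = P·r − D₀
g = (P·r − D₀)/(P + D₀) = (€131,017.74×0.102 − €5,190.00) / (€131,017.74 + €5,190.00) = 0.060010

6.00%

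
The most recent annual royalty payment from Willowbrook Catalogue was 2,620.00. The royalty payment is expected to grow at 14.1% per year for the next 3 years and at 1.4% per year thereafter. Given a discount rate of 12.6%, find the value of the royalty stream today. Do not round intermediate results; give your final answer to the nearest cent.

D_1 = 2989.42000
D_2 = 3410.92822
D_3 = 3891.86910
Terminal value at year 3: TV = D_3×(1+g_2)/(r−g_2) = 3946.35527/0.112 = 35235.31488
P_0 = D_1/(1+r)^1 + D_2/(1+r)^2 + D_3/(1+r)^3 + TV/(1+r)^3
    = 2654.90231 + 2690.26957 + 2726.10797 + 24681.01326 = 32752.29311

32752.29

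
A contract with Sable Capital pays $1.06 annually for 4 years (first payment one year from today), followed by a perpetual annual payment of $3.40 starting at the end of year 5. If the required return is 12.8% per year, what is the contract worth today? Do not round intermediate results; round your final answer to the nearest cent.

PV of 4-year annuity: $1.06 × [1 − (1+0.128)^−4] / 0.128 = 3.16609
Perpetuity value at year 4: $3.40 / 0.128 = 26.56250
PV of perpetuity: 26.56250 / (1+0.128)^4 = 16.40713
Total PV = 3.16609 + 16.40713 = 19.57321

$19.57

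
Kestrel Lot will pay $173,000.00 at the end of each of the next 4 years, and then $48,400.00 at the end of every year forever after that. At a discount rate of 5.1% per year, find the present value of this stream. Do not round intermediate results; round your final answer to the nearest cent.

$1389820.65

PV of 4-year annuity: $173,000.00 × [1 − (1+0.051)^−4] / 0.051 = 612027.12687
Perpetuity value at year 4: $48,400.00 / 0.051 = 949019.60784
PV of perpetuity: 949019.60784 / (1+0.051)^4 = 777793.52148
Total PV = 612027.12687 + 777793.52148 = 1389820.64835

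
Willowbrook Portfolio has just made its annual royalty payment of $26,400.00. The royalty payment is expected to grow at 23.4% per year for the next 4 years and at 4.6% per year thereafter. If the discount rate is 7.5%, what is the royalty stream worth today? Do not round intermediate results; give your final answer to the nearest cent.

$1804211.04

D_1 = 32577.60000
D_2 = 40200.75840
D_3 = 49607.73587
D_4 = 61215.94606
Terminal value at year 4: TV = D_4×(1+g_2)/(r−g_2) = 64031.87958/0.029 = 2207995.84748
P_0 = D_1/(1+r)^1 + D_2/(1+r)^2 + D_3/(1+r)^3 + D_4/(1+r)^4 + TV/(1+r)^4
    = 30304.74419 + 34787.02728 + 39932.27131 + 45838.53284 + 1653348.46033 = 1804211.03595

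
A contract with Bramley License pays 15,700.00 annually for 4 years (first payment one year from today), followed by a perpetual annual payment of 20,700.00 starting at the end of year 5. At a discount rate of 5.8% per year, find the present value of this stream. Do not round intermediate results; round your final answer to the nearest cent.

339491.38

PV of 4-year annuity: 15,700.00 × [1 − (1+0.058)^−4] / 0.058 = 54652.23223
Perpetuity value at year 4: 20,700.00 / 0.058 = 356896.55172
PV of perpetuity: 356896.55172 / (1+0.058)^4 = 284839.15000
Total PV = 54652.23223 + 284839.15000 = 339491.38222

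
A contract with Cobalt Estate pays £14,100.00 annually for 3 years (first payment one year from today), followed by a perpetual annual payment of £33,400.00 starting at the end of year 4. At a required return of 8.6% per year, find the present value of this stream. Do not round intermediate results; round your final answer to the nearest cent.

PV of 3-year annuity: £14,100.00 × [1 − (1+0.086)^−3] / 0.086 = 35947.23521
Perpetuity value at year 3: £33,400.00 / 0.086 = 388372.09302
PV of perpetuity: 388372.09302 / (1+0.086)^3 = 303220.48622
Total PV = 35947.23521 + 303220.48622 = 339167.72143

£339167.72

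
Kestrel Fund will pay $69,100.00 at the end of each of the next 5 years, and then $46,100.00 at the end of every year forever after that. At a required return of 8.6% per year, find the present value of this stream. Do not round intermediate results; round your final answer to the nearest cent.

$626444.76

PV of 5-year annuity: $69,100.00 × [1 − (1+0.086)^−5] / 0.086 = 271587.78477
Perpetuity value at year 5: $46,100.00 / 0.086 = 536046.51163
PV of perpetuity: 536046.51163 / (1+0.086)^5 = 354856.97649
Total PV = 271587.78477 + 354856.97649 = 626444.76126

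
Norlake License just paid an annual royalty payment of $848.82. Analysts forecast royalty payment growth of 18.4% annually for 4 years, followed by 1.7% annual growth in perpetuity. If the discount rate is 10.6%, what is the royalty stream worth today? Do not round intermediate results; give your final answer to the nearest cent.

D_1 = 1005.00288
D_2 = 1189.92341
D_3 = 1408.86932
D_4 = 1668.10127
Terminal value at year 4: TV = D_4×(1+g_2)/(r−g_2) = 1696.45899/0.089 = 19061.33700
P_0 = D_1/(1+r)^1 + D_2/(1+r)^2 + D_3/(1+r)^3 + D_4/(1+r)^4 + TV/(1+r)^4
    = 908.68253 + 972.76683 + 1041.37064 + 1114.81269 + 12738.92709 = 16776.55979

$16776.56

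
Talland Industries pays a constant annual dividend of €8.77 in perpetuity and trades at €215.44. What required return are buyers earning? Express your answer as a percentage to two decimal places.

4.07%

P = C/r ⇒ r = C/P = €8.77/€215.44 = 0.040707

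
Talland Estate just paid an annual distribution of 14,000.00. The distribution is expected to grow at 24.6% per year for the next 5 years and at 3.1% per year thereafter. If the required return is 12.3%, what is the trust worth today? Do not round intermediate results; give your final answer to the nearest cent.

360457.54

D_1 = 17444.00000
D_2 = 21735.22400
D_3 = 27082.08910
D_4 = 33744.28302
D_5 = 42045.37665
Terminal value at year 5: TV = D_5×(1+g_2)/(r−g_2) = 43348.78332/0.092 = 471182.42743
P_0 = D_1/(1+r)^1 + D_2/(1+r)^2 + D_3/(1+r)^3 + D_4/(1+r)^4 + D_5/(1+r)^5 + TV/(1+r)^5
    = 15533.39270 + 17234.73491 + 19122.42181 + 21216.86338 + 23540.70505 + 263809.42293 = 360457.54079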